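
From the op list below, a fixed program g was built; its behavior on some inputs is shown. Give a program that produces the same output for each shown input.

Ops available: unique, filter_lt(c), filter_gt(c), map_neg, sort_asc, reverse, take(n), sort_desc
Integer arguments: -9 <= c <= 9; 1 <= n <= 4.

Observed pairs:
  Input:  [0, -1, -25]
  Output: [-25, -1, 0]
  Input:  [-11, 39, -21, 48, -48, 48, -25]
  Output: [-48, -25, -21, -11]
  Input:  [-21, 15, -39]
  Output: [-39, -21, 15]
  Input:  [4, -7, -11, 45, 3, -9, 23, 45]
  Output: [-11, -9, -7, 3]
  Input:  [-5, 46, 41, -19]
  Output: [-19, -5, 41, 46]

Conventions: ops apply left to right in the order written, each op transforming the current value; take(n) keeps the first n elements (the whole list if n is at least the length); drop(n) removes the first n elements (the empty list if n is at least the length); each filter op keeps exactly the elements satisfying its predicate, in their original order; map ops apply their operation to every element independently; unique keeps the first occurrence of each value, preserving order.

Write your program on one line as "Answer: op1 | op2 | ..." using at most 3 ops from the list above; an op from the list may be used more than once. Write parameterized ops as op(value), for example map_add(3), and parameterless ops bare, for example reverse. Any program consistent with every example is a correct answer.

sort_asc | take(4)

Check, running the answer program on each example:
  [0, -1, -25] -> [-25, -1, 0] -> [-25, -1, 0]
  [-11, 39, -21, 48, -48, 48, -25] -> [-48, -25, -21, -11, 39, 48, 48] -> [-48, -25, -21, -11]
  [-21, 15, -39] -> [-39, -21, 15] -> [-39, -21, 15]
  [4, -7, -11, 45, 3, -9, 23, 45] -> [-11, -9, -7, 3, 4, 23, 45, 45] -> [-11, -9, -7, 3]
  [-5, 46, 41, -19] -> [-19, -5, 41, 46] -> [-19, -5, 41, 46]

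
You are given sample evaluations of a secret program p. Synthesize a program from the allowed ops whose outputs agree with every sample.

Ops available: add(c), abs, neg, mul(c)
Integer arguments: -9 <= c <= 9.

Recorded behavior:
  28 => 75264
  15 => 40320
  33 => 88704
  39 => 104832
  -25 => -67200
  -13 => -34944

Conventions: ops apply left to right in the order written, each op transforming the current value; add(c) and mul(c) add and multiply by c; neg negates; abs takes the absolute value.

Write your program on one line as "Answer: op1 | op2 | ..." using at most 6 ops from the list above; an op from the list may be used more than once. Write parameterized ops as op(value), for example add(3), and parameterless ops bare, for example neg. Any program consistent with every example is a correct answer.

mul(-8) | neg | mul(6) | neg | mul(-8) | mul(7)

Check, running the answer program on each example:
  28 -> -224 -> 224 -> 1344 -> -1344 -> 10752 -> 75264
  15 -> -120 -> 120 -> 720 -> -720 -> 5760 -> 40320
  33 -> -264 -> 264 -> 1584 -> -1584 -> 12672 -> 88704
  39 -> -312 -> 312 -> 1872 -> -1872 -> 14976 -> 104832
  -25 -> 200 -> -200 -> -1200 -> 1200 -> -9600 -> -67200
  -13 -> 104 -> -104 -> -624 -> 624 -> -4992 -> -34944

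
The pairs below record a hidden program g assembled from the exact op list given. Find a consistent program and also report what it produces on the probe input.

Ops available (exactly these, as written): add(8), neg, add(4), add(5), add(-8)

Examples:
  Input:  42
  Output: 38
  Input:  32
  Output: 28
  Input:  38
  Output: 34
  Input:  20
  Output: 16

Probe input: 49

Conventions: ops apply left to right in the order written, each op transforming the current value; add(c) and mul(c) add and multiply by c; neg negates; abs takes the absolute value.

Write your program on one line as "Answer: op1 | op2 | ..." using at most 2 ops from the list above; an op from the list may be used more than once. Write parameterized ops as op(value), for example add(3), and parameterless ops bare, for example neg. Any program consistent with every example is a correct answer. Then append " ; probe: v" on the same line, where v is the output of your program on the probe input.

add(-8) | add(4) ; probe: 45

Check, running the answer program on each example:
  42 -> 34 -> 38
  32 -> 24 -> 28
  38 -> 30 -> 34
  20 -> 12 -> 16
  probe: 49 -> 41 -> 45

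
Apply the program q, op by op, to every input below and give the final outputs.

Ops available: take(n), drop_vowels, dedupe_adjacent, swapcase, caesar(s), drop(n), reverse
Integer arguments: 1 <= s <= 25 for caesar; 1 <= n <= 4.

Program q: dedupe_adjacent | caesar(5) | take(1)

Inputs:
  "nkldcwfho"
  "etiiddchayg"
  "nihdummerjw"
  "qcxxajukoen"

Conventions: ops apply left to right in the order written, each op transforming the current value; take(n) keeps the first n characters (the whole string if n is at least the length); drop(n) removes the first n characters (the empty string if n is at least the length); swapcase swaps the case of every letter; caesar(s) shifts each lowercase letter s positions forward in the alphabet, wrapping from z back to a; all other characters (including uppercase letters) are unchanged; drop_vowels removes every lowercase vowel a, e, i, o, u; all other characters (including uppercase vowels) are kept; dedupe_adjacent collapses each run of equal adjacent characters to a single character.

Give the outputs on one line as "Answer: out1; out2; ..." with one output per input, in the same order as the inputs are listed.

"s"; "j"; "s"; "v"

Execution, op by op:
  "nkldcwfho" -> "nkldcwfho" -> "spqihbkmt" -> "s"
  "etiiddchayg" -> "etidchayg" -> "jynihmfdl" -> "j"
  "nihdummerjw" -> "nihdumerjw" -> "snmizrjwob" -> "s"
  "qcxxajukoen" -> "qcxajukoen" -> "vhcfozptjs" -> "v"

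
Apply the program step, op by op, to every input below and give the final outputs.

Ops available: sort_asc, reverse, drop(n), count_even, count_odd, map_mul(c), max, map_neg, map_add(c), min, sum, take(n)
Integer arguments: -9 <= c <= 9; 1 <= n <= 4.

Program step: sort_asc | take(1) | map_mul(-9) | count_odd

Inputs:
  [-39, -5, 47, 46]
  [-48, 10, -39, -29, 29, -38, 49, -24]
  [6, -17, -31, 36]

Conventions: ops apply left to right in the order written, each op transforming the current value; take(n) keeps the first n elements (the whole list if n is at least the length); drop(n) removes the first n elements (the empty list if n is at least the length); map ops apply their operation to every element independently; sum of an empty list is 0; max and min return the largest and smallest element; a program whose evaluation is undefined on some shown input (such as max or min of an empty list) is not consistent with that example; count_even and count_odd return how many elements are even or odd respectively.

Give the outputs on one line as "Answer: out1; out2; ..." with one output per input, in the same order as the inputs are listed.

1; 0; 1

Execution, op by op:
  [-39, -5, 47, 46] -> [-39, -5, 46, 47] -> [-39] -> [351] -> 1
  [-48, 10, -39, -29, 29, -38, 49, -24] -> [-48, -39, -38, -29, -24, 10, 29, 49] -> [-48] -> [432] -> 0
  [6, -17, -31, 36] -> [-31, -17, 6, 36] -> [-31] -> [279] -> 1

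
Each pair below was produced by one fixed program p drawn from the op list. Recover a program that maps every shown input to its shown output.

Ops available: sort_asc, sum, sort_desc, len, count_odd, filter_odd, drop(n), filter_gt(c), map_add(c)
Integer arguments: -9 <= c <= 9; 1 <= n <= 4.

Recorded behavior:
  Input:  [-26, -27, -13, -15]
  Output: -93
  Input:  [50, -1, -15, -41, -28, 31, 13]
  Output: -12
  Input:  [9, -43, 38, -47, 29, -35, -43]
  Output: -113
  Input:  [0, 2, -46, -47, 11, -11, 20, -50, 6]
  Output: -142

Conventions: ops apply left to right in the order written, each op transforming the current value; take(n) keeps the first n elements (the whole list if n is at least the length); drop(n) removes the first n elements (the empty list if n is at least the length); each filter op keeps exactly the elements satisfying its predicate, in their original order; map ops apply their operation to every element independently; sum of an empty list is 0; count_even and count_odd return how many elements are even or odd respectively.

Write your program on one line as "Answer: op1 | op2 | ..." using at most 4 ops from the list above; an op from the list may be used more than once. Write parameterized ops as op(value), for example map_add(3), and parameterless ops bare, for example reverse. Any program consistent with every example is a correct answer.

map_add(-3) | sort_desc | sort_asc | sum

Check, running the answer program on each example:
  [-26, -27, -13, -15] -> [-29, -30, -16, -18] -> [-16, -18, -29, -30] -> [-30, -29, -18, -16] -> -93
  [50, -1, -15, -41, -28, 31, 13] -> [47, -4, -18, -44, -31, 28, 10] -> [47, 28, 10, -4, -18, -31, -44] -> [-44, -31, -18, -4, 10, 28, 47] -> -12
  [9, -43, 38, -47, 29, -35, -43] -> [6, -46, 35, -50, 26, -38, -46] -> [35, 26, 6, -38, -46, -46, -50] -> [-50, -46, -46, -38, 6, 26, 35] -> -113
  [0, 2, -46, -47, 11, -11, 20, -50, 6] -> [-3, -1, -49, -50, 8, -14, 17, -53, 3] -> [17, 8, 3, -1, -3, -14, -49, -50, -53] -> [-53, -50, -49, -14, -3, -1, 3, 8, 17] -> -142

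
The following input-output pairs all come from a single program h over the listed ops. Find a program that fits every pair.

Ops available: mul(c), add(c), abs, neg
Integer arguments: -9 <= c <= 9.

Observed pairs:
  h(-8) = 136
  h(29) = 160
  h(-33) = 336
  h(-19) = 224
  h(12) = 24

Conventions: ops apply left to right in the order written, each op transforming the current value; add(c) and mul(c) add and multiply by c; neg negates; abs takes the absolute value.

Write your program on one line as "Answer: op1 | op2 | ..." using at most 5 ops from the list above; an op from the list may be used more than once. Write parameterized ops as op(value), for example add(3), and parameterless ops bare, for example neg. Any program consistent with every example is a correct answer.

add(-9) | neg | mul(8) | abs

Check, running the answer program on each example:
  -8 -> -17 -> 17 -> 136 -> 136
  29 -> 20 -> -20 -> -160 -> 160
  -33 -> -42 -> 42 -> 336 -> 336
  -19 -> -28 -> 28 -> 224 -> 224
  12 -> 3 -> -3 -> -24 -> 24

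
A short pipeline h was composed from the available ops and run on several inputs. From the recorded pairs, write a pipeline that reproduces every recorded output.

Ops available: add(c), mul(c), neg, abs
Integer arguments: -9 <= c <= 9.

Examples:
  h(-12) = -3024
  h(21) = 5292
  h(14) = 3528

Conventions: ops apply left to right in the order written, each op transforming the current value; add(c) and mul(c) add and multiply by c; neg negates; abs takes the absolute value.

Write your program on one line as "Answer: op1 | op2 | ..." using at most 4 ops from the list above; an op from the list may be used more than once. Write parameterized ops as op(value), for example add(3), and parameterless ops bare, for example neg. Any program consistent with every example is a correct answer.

mul(7) | mul(-6) | mul(6) | neg

Check, running the answer program on each example:
  -12 -> -84 -> 504 -> 3024 -> -3024
  21 -> 147 -> -882 -> -5292 -> 5292
  14 -> 98 -> -588 -> -3528 -> 3528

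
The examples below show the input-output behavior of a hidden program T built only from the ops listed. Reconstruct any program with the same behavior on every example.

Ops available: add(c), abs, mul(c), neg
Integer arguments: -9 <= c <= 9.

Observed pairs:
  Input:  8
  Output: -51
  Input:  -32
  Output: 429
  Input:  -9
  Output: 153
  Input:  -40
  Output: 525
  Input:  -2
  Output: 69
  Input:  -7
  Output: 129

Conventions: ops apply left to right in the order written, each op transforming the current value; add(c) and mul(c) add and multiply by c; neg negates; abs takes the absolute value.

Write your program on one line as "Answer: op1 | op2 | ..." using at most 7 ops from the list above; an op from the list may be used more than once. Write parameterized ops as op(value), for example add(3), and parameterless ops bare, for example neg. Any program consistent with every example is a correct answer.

add(-3) | mul(2) | mul(6) | add(-3) | neg | add(6)

Check, running the answer program on each example:
  8 -> 5 -> 10 -> 60 -> 57 -> -57 -> -51
  -32 -> -35 -> -70 -> -420 -> -423 -> 423 -> 429
  -9 -> -12 -> -24 -> -144 -> -147 -> 147 -> 153
  -40 -> -43 -> -86 -> -516 -> -519 -> 519 -> 525
  -2 -> -5 -> -10 -> -60 -> -63 -> 63 -> 69
  -7 -> -10 -> -20 -> -120 -> -123 -> 123 -> 129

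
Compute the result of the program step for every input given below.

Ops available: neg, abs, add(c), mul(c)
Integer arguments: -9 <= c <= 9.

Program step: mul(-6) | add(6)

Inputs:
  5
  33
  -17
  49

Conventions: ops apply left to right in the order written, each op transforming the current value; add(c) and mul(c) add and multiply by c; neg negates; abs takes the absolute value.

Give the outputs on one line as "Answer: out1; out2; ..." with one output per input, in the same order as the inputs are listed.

-24; -192; 108; -288

Execution, op by op:
  5 -> -30 -> -24
  33 -> -198 -> -192
  -17 -> 102 -> 108
  49 -> -294 -> -288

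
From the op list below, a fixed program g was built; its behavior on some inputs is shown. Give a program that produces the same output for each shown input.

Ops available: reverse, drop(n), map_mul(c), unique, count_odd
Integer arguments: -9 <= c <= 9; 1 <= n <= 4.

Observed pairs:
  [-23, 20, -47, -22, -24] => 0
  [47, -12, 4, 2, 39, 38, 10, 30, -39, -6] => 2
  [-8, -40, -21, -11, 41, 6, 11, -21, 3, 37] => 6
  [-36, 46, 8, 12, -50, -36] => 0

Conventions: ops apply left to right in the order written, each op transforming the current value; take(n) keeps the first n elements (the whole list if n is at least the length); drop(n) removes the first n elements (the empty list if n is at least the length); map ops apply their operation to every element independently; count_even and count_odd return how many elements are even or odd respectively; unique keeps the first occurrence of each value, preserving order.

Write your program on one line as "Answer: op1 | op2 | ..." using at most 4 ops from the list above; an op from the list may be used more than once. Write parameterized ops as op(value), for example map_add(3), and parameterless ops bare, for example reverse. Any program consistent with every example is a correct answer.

map_mul(9) | drop(3) | count_odd

Check, running the answer program on each example:
  [-23, 20, -47, -22, -24] -> [-207, 180, -423, -198, -216] -> [-198, -216] -> 0
  [47, -12, 4, 2, 39, 38, 10, 30, -39, -6] -> [423, -108, 36, 18, 351, 342, 90, 270, -351, -54] -> [18, 351, 342, 90, 270, -351, -54] -> 2
  [-8, -40, -21, -11, 41, 6, 11, -21, 3, 37] -> [-72, -360, -189, -99, 369, 54, 99, -189, 27, 333] -> [-99, 369, 54, 99, -189, 27, 333] -> 6
  [-36, 46, 8, 12, -50, -36] -> [-324, 414, 72, 108, -450, -324] -> [108, -450, -324] -> 0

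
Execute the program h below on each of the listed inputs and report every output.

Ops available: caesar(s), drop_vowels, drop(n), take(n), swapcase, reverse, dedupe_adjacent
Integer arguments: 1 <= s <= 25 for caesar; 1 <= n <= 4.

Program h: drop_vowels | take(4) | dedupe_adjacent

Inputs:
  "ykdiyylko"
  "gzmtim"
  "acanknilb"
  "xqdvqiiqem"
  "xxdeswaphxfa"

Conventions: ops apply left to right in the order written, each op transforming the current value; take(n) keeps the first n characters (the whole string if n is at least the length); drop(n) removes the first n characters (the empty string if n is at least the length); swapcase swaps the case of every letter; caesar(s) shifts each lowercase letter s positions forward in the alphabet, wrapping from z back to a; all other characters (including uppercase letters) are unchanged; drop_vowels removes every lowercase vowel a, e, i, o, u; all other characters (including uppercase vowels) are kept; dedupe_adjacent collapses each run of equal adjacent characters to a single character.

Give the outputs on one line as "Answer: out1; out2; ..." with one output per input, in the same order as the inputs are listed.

"ykdy"; "gzmt"; "cnkn"; "xqdv"; "xds"

Execution, op by op:
  "ykdiyylko" -> "ykdyylk" -> "ykdy" -> "ykdy"
  "gzmtim" -> "gzmtm" -> "gzmt" -> "gzmt"
  "acanknilb" -> "cnknlb" -> "cnkn" -> "cnkn"
  "xqdvqiiqem" -> "xqdvqqm" -> "xqdv" -> "xqdv"
  "xxdeswaphxfa" -> "xxdswphxf" -> "xxds" -> "xds"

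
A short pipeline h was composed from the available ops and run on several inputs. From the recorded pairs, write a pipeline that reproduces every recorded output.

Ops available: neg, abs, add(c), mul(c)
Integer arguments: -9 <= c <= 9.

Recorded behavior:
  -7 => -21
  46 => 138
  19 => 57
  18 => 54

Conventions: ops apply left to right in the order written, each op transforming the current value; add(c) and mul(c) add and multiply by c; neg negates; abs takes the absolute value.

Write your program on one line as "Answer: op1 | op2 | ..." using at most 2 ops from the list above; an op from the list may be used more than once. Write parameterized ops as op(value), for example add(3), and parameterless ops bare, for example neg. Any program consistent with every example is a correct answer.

neg | mul(-3)

Check, running the answer program on each example:
  -7 -> 7 -> -21
  46 -> -46 -> 138
  19 -> -19 -> 57
  18 -> -18 -> 54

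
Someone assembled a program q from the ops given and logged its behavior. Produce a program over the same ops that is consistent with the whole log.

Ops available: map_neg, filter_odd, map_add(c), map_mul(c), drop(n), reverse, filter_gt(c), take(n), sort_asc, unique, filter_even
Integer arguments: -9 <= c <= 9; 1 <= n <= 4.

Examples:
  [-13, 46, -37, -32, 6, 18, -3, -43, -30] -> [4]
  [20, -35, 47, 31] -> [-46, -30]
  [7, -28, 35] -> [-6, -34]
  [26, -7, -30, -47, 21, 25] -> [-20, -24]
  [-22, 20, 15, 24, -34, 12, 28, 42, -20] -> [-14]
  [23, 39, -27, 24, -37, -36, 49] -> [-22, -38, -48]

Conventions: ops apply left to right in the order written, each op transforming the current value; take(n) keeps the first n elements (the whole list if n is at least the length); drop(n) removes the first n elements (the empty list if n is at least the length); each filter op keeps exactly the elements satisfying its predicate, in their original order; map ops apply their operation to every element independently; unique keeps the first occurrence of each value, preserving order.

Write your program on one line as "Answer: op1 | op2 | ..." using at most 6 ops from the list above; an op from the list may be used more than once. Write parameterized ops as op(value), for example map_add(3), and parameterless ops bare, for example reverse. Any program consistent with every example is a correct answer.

filter_gt(-8) | filter_gt(-5) | map_neg | map_add(1) | filter_even

Check, running the answer program on each example:
  [-13, 46, -37, -32, 6, 18, -3, -43, -30] -> [46, 6, 18, -3] -> [46, 6, 18, -3] -> [-46, -6, -18, 3] -> [-45, -5, -17, 4] -> [4]
  [20, -35, 47, 31] -> [20, 47, 31] -> [20, 47, 31] -> [-20, -47, -31] -> [-19, -46, -30] -> [-46, -30]
  [7, -28, 35] -> [7, 35] -> [7, 35] -> [-7, -35] -> [-6, -34] -> [-6, -34]
  [26, -7, -30, -47, 21, 25] -> [26, -7, 21, 25] -> [26, 21, 25] -> [-26, -21, -25] -> [-25, -20, -24] -> [-20, -24]
  [-22, 20, 15, 24, -34, 12, 28, 42, -20] -> [20, 15, 24, 12, 28, 42] -> [20, 15, 24, 12, 28, 42] -> [-20, -15, -24, -12, -28, -42] -> [-19, -14, -23, -11, -27, -41] -> [-14]
  [23, 39, -27, 24, -37, -36, 49] -> [23, 39, 24, 49] -> [23, 39, 24, 49] -> [-23, -39, -24, -49] -> [-22, -38, -23, -48] -> [-22, -38, -48]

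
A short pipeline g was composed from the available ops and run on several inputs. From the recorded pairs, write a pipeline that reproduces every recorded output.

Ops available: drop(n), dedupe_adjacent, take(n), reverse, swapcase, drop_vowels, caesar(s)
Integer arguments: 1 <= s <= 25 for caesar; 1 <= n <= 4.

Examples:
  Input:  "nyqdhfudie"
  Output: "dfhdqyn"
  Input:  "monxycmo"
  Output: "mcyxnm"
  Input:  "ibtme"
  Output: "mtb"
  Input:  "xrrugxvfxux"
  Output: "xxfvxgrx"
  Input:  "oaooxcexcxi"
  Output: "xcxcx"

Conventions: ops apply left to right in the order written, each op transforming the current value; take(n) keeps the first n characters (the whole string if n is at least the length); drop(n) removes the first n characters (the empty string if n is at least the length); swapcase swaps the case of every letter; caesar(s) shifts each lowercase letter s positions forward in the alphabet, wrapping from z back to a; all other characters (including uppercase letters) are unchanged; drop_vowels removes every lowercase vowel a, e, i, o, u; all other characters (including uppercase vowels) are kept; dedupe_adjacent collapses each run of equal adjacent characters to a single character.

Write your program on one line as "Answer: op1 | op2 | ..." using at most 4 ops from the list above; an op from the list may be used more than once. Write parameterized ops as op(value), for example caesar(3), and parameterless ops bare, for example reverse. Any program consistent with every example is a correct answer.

dedupe_adjacent | drop_vowels | reverse

Check, running the answer program on each example:
  "nyqdhfudie" -> "nyqdhfudie" -> "nyqdhfd" -> "dfhdqyn"
  "monxycmo" -> "monxycmo" -> "mnxycm" -> "mcyxnm"
  "ibtme" -> "ibtme" -> "btm" -> "mtb"
  "xrrugxvfxux" -> "xrugxvfxux" -> "xrgxvfxx" -> "xxfvxgrx"
  "oaooxcexcxi" -> "oaoxcexcxi" -> "xcxcx" -> "xcxcx"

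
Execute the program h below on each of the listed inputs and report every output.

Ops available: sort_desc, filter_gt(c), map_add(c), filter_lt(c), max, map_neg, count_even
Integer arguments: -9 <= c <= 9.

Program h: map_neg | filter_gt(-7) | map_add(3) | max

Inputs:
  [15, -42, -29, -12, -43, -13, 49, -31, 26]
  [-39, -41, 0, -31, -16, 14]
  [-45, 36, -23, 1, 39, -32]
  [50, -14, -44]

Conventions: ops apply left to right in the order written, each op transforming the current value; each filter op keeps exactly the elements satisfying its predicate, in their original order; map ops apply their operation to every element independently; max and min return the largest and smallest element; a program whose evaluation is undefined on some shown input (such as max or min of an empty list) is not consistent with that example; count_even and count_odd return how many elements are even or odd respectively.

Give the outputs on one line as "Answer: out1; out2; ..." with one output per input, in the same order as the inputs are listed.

46; 44; 48; 47

Execution, op by op:
  [15, -42, -29, -12, -43, -13, 49, -31, 26] -> [-15, 42, 29, 12, 43, 13, -49, 31, -26] -> [42, 29, 12, 43, 13, 31] -> [45, 32, 15, 46, 16, 34] -> 46
  [-39, -41, 0, -31, -16, 14] -> [39, 41, 0, 31, 16, -14] -> [39, 41, 0, 31, 16] -> [42, 44, 3, 34, 19] -> 44
  [-45, 36, -23, 1, 39, -32] -> [45, -36, 23, -1, -39, 32] -> [45, 23, -1, 32] -> [48, 26, 2, 35] -> 48
  [50, -14, -44] -> [-50, 14, 44] -> [14, 44] -> [17, 47] -> 47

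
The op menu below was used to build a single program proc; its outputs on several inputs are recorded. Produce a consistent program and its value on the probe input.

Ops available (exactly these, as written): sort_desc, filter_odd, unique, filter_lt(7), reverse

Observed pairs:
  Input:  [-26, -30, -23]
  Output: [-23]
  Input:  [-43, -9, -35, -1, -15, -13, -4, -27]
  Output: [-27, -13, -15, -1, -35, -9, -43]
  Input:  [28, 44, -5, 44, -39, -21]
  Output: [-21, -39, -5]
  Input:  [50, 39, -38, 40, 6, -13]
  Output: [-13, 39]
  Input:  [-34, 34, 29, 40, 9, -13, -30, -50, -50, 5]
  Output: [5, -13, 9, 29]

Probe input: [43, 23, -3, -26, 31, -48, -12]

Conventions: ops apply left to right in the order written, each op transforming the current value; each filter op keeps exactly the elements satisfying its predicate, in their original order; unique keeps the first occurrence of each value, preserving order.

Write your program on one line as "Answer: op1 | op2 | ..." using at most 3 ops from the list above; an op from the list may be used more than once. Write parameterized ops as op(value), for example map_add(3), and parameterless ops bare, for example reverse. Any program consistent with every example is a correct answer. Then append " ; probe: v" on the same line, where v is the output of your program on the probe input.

reverse | unique | filter_odd ; probe: [31, -3, 23, 43]

Check, running the answer program on each example:
  [-26, -30, -23] -> [-23, -30, -26] -> [-23, -30, -26] -> [-23]
  [-43, -9, -35, -1, -15, -13, -4, -27] -> [-27, -4, -13, -15, -1, -35, -9, -43] -> [-27, -4, -13, -15, -1, -35, -9, -43] -> [-27, -13, -15, -1, -35, -9, -43]
  [28, 44, -5, 44, -39, -21] -> [-21, -39, 44, -5, 44, 28] -> [-21, -39, 44, -5, 28] -> [-21, -39, -5]
  [50, 39, -38, 40, 6, -13] -> [-13, 6, 40, -38, 39, 50] -> [-13, 6, 40, -38, 39, 50] -> [-13, 39]
  [-34, 34, 29, 40, 9, -13, -30, -50, -50, 5] -> [5, -50, -50, -30, -13, 9, 40, 29, 34, -34] -> [5, -50, -30, -13, 9, 40, 29, 34, -34] -> [5, -13, 9, 29]
  probe: [43, 23, -3, -26, 31, -48, -12] -> [-12, -48, 31, -26, -3, 23, 43] -> [-12, -48, 31, -26, -3, 23, 43] -> [31, -3, 23, 43]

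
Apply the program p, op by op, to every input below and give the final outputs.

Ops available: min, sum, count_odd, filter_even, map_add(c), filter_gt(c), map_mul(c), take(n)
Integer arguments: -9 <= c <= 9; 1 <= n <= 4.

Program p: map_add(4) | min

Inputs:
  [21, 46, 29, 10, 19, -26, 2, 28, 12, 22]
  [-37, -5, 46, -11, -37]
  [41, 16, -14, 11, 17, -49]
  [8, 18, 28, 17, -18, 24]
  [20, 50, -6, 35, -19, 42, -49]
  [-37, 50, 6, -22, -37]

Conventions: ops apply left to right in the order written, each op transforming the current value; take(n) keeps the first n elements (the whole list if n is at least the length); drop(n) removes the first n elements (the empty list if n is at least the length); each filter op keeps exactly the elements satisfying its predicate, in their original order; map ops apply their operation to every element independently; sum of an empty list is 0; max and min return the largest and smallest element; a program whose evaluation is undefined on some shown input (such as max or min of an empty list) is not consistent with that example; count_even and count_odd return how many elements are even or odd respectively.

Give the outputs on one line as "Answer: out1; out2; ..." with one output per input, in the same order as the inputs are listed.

-22; -33; -45; -14; -45; -33

Execution, op by op:
  [21, 46, 29, 10, 19, -26, 2, 28, 12, 22] -> [25, 50, 33, 14, 23, -22, 6, 32, 16, 26] -> -22
  [-37, -5, 46, -11, -37] -> [-33, -1, 50, -7, -33] -> -33
  [41, 16, -14, 11, 17, -49] -> [45, 20, -10, 15, 21, -45] -> -45
  [8, 18, 28, 17, -18, 24] -> [12, 22, 32, 21, -14, 28] -> -14
  [20, 50, -6, 35, -19, 42, -49] -> [24, 54, -2, 39, -15, 46, -45] -> -45
  [-37, 50, 6, -22, -37] -> [-33, 54, 10, -18, -33] -> -33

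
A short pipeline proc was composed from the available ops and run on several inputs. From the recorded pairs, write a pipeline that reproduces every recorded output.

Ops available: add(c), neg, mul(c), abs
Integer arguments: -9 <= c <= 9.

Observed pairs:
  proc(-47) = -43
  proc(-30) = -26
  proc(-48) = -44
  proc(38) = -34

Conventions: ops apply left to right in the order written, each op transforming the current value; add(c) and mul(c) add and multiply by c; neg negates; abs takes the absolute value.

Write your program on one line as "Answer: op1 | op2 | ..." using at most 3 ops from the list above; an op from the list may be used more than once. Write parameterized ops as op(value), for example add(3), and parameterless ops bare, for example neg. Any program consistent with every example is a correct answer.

abs | mul(-1) | add(4)

Check, running the answer program on each example:
  -47 -> 47 -> -47 -> -43
  -30 -> 30 -> -30 -> -26
  -48 -> 48 -> -48 -> -44
  38 -> 38 -> -38 -> -34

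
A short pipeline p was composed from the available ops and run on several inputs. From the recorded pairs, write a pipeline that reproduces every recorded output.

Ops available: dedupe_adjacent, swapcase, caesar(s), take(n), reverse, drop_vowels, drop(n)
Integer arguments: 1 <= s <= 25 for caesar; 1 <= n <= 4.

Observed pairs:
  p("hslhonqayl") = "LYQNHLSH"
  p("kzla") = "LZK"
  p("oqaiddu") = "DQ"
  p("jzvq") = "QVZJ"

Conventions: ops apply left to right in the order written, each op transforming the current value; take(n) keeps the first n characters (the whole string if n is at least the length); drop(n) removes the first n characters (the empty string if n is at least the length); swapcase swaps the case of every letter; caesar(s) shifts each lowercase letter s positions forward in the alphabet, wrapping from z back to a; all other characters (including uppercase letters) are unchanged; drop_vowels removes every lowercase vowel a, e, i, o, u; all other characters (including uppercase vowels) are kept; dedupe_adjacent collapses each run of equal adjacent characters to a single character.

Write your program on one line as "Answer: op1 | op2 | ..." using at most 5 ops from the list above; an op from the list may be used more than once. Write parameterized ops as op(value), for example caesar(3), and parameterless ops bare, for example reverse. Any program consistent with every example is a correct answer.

dedupe_adjacent | drop_vowels | reverse | swapcase

Check, running the answer program on each example:
  "hslhonqayl" -> "hslhonqayl" -> "hslhnqyl" -> "lyqnhlsh" -> "LYQNHLSH"
  "kzla" -> "kzla" -> "kzl" -> "lzk" -> "LZK"
  "oqaiddu" -> "oqaidu" -> "qd" -> "dq" -> "DQ"
  "jzvq" -> "jzvq" -> "jzvq" -> "qvzj" -> "QVZJ"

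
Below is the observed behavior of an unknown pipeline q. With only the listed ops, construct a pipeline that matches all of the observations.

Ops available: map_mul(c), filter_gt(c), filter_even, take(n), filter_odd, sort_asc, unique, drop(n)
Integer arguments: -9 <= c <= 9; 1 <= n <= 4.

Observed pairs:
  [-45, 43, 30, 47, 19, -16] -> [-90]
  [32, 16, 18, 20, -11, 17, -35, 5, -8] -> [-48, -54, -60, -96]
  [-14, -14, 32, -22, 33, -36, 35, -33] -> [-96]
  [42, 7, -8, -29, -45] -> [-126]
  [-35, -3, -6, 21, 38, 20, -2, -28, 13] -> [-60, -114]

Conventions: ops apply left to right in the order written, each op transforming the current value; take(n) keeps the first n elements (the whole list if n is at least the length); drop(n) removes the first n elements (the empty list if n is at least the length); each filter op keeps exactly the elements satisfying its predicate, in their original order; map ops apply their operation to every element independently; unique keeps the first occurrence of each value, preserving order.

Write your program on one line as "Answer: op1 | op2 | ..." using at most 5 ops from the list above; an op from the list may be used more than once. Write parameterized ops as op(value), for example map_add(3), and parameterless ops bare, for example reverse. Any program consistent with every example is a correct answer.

sort_asc | filter_gt(2) | map_mul(-3) | filter_even

Check, running the answer program on each example:
  [-45, 43, 30, 47, 19, -16] -> [-45, -16, 19, 30, 43, 47] -> [19, 30, 43, 47] -> [-57, -90, -129, -141] -> [-90]
  [32, 16, 18, 20, -11, 17, -35, 5, -8] -> [-35, -11, -8, 5, 16, 17, 18, 20, 32] -> [5, 16, 17, 18, 20, 32] -> [-15, -48, -51, -54, -60, -96] -> [-48, -54, -60, -96]
  [-14, -14, 32, -22, 33, -36, 35, -33] -> [-36, -33, -22, -14, -14, 32, 33, 35] -> [32, 33, 35] -> [-96, -99, -105] -> [-96]
  [42, 7, -8, -29, -45] -> [-45, -29, -8, 7, 42] -> [7, 42] -> [-21, -126] -> [-126]
  [-35, -3, -6, 21, 38, 20, -2, -28, 13] -> [-35, -28, -6, -3, -2, 13, 20, 21, 38] -> [13, 20, 21, 38] -> [-39, -60, -63, -114] -> [-60, -114]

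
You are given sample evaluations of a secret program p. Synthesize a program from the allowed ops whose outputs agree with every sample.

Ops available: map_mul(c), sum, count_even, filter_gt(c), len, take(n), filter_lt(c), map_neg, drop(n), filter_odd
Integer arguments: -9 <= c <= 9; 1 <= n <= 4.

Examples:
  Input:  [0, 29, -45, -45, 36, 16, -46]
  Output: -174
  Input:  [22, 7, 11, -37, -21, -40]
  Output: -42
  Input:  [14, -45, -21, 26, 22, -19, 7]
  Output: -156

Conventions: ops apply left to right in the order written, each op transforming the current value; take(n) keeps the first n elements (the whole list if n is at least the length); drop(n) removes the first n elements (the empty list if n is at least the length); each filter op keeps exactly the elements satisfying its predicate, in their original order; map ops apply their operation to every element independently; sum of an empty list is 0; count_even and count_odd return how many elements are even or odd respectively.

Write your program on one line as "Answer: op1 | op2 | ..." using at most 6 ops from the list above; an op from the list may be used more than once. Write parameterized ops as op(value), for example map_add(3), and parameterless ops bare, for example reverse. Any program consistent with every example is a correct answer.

map_mul(-6) | drop(1) | filter_lt(9) | take(1) | sum

Check, running the answer program on each example:
  [0, 29, -45, -45, 36, 16, -46] -> [0, -174, 270, 270, -216, -96, 276] -> [-174, 270, 270, -216, -96, 276] -> [-174, -216, -96] -> [-174] -> -174
  [22, 7, 11, -37, -21, -40] -> [-132, -42, -66, 222, 126, 240] -> [-42, -66, 222, 126, 240] -> [-42, -66] -> [-42] -> -42
  [14, -45, -21, 26, 22, -19, 7] -> [-84, 270, 126, -156, -132, 114, -42] -> [270, 126, -156, -132, 114, -42] -> [-156, -132, -42] -> [-156] -> -156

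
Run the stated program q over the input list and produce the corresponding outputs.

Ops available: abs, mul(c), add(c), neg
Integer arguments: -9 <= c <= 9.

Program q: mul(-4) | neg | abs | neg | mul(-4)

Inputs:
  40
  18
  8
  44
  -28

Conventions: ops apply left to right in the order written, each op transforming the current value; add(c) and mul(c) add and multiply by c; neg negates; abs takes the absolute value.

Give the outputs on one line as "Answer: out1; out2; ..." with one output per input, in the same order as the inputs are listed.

640; 288; 128; 704; 448

Execution, op by op:
  40 -> -160 -> 160 -> 160 -> -160 -> 640
  18 -> -72 -> 72 -> 72 -> -72 -> 288
  8 -> -32 -> 32 -> 32 -> -32 -> 128
  44 -> -176 -> 176 -> 176 -> -176 -> 704
  -28 -> 112 -> -112 -> 112 -> -112 -> 448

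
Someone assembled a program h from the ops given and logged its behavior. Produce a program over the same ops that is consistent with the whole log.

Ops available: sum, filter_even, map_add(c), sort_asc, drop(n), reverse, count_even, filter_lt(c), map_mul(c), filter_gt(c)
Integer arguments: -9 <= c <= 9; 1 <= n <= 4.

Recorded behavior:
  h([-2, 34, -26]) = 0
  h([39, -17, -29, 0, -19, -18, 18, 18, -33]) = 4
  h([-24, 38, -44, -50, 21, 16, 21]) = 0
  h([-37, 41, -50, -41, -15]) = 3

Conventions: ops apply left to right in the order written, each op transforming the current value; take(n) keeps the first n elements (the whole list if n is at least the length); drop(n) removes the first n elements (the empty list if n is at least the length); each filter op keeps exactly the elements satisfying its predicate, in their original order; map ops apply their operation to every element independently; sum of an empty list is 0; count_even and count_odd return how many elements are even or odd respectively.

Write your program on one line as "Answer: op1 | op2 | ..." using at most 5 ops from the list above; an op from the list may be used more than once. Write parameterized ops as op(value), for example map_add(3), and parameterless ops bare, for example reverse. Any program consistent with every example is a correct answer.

map_add(-8) | reverse | filter_lt(0) | map_add(-1) | count_even

Check, running the answer program on each example:
  [-2, 34, -26] -> [-10, 26, -34] -> [-34, 26, -10] -> [-34, -10] -> [-35, -11] -> 0
  [39, -17, -29, 0, -19, -18, 18, 18, -33] -> [31, -25, -37, -8, -27, -26, 10, 10, -41] -> [-41, 10, 10, -26, -27, -8, -37, -25, 31] -> [-41, -26, -27, -8, -37, -25] -> [-42, -27, -28, -9, -38, -26] -> 4
  [-24, 38, -44, -50, 21, 16, 21] -> [-32, 30, -52, -58, 13, 8, 13] -> [13, 8, 13, -58, -52, 30, -32] -> [-58, -52, -32] -> [-59, -53, -33] -> 0
  [-37, 41, -50, -41, -15] -> [-45, 33, -58, -49, -23] -> [-23, -49, -58, 33, -45] -> [-23, -49, -58, -45] -> [-24, -50, -59, -46] -> 3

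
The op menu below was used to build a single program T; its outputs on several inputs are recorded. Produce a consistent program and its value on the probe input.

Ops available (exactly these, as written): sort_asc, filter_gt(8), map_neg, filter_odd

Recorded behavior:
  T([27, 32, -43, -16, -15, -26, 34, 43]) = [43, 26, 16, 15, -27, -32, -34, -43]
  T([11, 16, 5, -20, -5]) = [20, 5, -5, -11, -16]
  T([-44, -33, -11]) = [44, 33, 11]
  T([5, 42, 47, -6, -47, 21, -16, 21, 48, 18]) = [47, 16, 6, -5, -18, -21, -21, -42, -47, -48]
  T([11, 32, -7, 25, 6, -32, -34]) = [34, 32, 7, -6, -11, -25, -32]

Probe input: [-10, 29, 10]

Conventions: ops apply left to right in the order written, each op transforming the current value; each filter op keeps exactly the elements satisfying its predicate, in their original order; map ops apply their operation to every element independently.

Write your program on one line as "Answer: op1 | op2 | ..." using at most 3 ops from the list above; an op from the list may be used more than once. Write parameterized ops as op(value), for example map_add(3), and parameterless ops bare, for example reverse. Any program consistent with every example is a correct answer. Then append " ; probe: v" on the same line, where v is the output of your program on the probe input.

sort_asc | map_neg ; probe: [10, -10, -29]

Check, running the answer program on each example:
  [27, 32, -43, -16, -15, -26, 34, 43] -> [-43, -26, -16, -15, 27, 32, 34, 43] -> [43, 26, 16, 15, -27, -32, -34, -43]
  [11, 16, 5, -20, -5] -> [-20, -5, 5, 11, 16] -> [20, 5, -5, -11, -16]
  [-44, -33, -11] -> [-44, -33, -11] -> [44, 33, 11]
  [5, 42, 47, -6, -47, 21, -16, 21, 48, 18] -> [-47, -16, -6, 5, 18, 21, 21, 42, 47, 48] -> [47, 16, 6, -5, -18, -21, -21, -42, -47, -48]
  [11, 32, -7, 25, 6, -32, -34] -> [-34, -32, -7, 6, 11, 25, 32] -> [34, 32, 7, -6, -11, -25, -32]
  probe: [-10, 29, 10] -> [-10, 10, 29] -> [10, -10, -29]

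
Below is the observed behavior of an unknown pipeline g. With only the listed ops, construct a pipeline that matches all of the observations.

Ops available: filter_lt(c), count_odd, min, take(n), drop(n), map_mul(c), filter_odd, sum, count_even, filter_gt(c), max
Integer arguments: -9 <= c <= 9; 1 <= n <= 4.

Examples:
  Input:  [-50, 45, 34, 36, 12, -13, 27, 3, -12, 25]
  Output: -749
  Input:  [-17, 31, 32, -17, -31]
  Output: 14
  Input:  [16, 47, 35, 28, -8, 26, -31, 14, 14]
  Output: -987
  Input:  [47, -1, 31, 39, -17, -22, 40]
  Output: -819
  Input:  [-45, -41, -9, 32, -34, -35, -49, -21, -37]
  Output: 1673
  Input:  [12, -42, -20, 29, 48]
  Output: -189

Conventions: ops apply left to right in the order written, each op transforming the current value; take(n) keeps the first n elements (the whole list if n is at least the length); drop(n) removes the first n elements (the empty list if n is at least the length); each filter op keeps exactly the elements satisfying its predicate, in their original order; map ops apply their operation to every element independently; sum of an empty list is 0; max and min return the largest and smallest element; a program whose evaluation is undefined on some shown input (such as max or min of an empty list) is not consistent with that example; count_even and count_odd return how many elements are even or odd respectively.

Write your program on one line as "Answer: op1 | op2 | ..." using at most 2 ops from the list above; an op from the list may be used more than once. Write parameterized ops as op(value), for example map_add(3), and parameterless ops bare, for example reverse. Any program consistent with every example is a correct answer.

map_mul(-7) | sum

Check, running the answer program on each example:
  [-50, 45, 34, 36, 12, -13, 27, 3, -12, 25] -> [350, -315, -238, -252, -84, 91, -189, -21, 84, -175] -> -749
  [-17, 31, 32, -17, -31] -> [119, -217, -224, 119, 217] -> 14
  [16, 47, 35, 28, -8, 26, -31, 14, 14] -> [-112, -329, -245, -196, 56, -182, 217, -98, -98] -> -987
  [47, -1, 31, 39, -17, -22, 40] -> [-329, 7, -217, -273, 119, 154, -280] -> -819
  [-45, -41, -9, 32, -34, -35, -49, -21, -37] -> [315, 287, 63, -224, 238, 245, 343, 147, 259] -> 1673
  [12, -42, -20, 29, 48] -> [-84, 294, 140, -203, -336] -> -189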